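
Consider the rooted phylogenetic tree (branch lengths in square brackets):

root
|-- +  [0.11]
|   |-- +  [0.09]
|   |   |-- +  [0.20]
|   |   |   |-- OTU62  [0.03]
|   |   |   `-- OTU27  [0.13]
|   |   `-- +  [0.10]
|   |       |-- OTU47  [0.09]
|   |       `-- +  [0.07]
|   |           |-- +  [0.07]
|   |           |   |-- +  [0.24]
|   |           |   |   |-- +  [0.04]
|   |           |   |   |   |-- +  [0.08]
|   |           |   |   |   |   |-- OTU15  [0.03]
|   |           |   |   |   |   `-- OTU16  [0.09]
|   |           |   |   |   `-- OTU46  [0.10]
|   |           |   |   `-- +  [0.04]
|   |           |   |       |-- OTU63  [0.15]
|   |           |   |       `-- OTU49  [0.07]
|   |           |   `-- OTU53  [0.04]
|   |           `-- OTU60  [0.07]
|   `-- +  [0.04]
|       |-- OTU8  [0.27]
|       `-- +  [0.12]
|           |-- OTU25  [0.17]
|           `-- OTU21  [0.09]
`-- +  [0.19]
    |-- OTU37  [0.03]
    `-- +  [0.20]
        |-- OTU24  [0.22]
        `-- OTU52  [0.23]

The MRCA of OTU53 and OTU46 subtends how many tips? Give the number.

6

The MRCA of OTU53 and OTU46 is the node subtending ((((OTU15,OTU16),OTU46),(OTU63,OTU49)),OTU53).
That clade contains 6 terminal taxa: OTU15, OTU16, OTU46, OTU49, OTU53, OTU63.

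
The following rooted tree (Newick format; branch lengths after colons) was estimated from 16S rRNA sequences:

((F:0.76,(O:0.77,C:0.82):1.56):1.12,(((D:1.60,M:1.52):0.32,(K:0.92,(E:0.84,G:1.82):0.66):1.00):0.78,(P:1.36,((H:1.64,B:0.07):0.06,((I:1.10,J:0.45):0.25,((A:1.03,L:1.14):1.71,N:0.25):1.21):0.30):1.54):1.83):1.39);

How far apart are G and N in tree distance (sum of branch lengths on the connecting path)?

9.39

The path runs G → … → MRCA → … → N; the MRCA is the node subtending (((D,M),(K,(E,G))),(P,((H,B),((I,J),((A,L),N))))).
Branch lengths along that path: 1.82 + 0.66 + 1.00 + 0.78 + 1.83 + 1.54 + 0.30 + 1.21 + 0.25 = 9.39.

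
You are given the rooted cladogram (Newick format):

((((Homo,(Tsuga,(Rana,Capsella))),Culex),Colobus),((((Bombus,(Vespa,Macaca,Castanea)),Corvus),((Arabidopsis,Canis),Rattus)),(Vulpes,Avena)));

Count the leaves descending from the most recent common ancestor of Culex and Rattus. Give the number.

The MRCA of Culex and Rattus is the root, so the clade is the entire tree.
That clade contains 16 terminal taxa: Arabidopsis, Avena, Bombus, Canis, Capsella, Castanea, Colobus, Corvus, Culex, Homo, Macaca, Rana, Rattus, Tsuga, Vespa, Vulpes.

16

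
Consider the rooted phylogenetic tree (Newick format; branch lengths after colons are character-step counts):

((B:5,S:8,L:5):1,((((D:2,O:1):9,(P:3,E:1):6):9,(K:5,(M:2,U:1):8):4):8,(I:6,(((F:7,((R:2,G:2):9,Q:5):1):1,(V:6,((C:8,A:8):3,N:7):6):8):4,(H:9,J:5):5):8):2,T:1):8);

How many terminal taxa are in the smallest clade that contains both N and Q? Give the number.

The MRCA of N and Q is the node subtending ((F,((R,G),Q)),(V,((C,A),N))).
That clade contains 8 terminal taxa: A, C, F, G, N, Q, R, V.

8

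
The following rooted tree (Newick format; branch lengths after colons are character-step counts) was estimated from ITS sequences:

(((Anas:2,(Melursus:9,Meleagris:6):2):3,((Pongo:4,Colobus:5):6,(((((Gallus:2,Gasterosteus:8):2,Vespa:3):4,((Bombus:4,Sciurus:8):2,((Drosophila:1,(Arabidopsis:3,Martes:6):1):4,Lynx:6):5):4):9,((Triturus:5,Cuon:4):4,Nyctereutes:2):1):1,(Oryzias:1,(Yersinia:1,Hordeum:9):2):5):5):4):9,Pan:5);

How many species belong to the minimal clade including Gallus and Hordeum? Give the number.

The MRCA of Gallus and Hordeum is the node subtending (((((Gallus,Gasterosteus),Vespa),((Bombus,Sciurus),((Drosophila,(Arabidopsis,Martes)),Lynx))),((Triturus,Cuon),Nyctereutes)),(Oryzias,(Yersinia,Hordeum))).
That clade contains 15 terminal taxa: Arabidopsis, Bombus, Cuon, Drosophila, Gallus, Gasterosteus, Hordeum, Lynx, Martes, Nyctereutes, Oryzias, Sciurus, Triturus, Vespa, Yersinia.

15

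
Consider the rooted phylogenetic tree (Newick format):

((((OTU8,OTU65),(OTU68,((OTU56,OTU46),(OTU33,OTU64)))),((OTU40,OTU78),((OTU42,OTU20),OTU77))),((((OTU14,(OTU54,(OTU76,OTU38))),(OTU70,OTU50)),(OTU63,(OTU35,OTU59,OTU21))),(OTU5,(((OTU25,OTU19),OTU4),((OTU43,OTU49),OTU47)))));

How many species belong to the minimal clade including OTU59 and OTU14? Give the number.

The MRCA of OTU59 and OTU14 is the node subtending (((OTU14,(OTU54,(OTU76,OTU38))),(OTU70,OTU50)),(OTU63,(OTU35,OTU59,OTU21))).
That clade contains 10 terminal taxa: OTU14, OTU21, OTU35, OTU38, OTU50, OTU54, OTU59, OTU63, OTU70, OTU76.

10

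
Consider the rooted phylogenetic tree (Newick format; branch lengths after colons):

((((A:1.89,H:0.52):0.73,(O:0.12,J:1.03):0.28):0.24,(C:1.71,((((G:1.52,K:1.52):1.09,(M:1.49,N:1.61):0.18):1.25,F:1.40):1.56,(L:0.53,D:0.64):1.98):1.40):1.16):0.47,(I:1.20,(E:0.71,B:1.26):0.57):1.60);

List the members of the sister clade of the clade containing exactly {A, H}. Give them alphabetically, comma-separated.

The clade containing exactly {A, H} attaches to the tree at the node subtending ((A,H),(O,J)).
The other lineage descending from that same node — the sister group — is (O,J); its 2 tips in alphabetical order are the answer.

J, O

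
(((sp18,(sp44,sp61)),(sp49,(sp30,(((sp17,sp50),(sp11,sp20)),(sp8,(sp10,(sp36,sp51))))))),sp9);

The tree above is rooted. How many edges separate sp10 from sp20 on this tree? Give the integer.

6

The MRCA of sp10 and sp20 is the node subtending (((sp17,sp50),(sp11,sp20)),(sp8,(sp10,(sp36,sp51)))).
From sp10 up to that node: 3 branches. From sp20 up to the same node: 3 branches. Total: 3 + 3 = 6.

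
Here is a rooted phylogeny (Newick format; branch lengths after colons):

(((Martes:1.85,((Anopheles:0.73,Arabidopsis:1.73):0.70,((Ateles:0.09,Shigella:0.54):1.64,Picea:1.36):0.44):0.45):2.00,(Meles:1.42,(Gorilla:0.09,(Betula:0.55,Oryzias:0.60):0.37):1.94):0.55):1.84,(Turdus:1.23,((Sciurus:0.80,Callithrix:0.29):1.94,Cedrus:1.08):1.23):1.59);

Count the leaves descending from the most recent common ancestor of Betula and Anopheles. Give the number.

10

The MRCA of Betula and Anopheles is the node subtending ((Martes,((Anopheles,Arabidopsis),((Ateles,Shigella),Picea))),(Meles,(Gorilla,(Betula,Oryzias)))).
That clade contains 10 terminal taxa: Anopheles, Arabidopsis, Ateles, Betula, Gorilla, Martes, Meles, Oryzias, Picea, Shigella.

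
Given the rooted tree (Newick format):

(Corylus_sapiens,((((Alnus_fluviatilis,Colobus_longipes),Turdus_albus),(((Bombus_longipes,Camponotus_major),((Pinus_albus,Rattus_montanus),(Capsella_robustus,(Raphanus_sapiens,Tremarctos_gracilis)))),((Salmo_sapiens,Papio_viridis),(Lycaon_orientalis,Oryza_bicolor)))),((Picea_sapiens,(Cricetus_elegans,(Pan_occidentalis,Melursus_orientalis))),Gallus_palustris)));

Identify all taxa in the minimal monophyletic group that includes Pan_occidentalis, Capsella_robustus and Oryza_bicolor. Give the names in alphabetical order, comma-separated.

Alnus_fluviatilis, Bombus_longipes, Camponotus_major, Capsella_robustus, Colobus_longipes, Cricetus_elegans, Gallus_palustris, Lycaon_orientalis, Melursus_orientalis, Oryza_bicolor, Pan_occidentalis, Papio_viridis, Picea_sapiens, Pinus_albus, Raphanus_sapiens, Rattus_montanus, Salmo_sapiens, Tremarctos_gracilis, Turdus_albus

Tracing Pan_occidentalis: it sits inside (Pan_occidentalis,Melursus_orientalis).
Tracing Capsella_robustus: it sits inside (Capsella_robustus,(Raphanus_sapiens,Tremarctos_gracilis)).
Tracing Oryza_bicolor: it sits inside (Lycaon_orientalis,Oryza_bicolor).
The smallest clade enclosing all 3 is ((((Alnus_fluviatilis,Colobus_longipes),Turdus_albus),(((Bombus_longipes,Camponotus_major),((Pinus_albus,Rattus_montanus),(Capsella_robustus,(Raphanus_sapiens,Tremarctos_gracilis)))),((Salmo_sapiens,Papio_viridis),(Lycaon_orientalis,Oryza_bicolor)))),((Picea_sapiens,(Cricetus_elegans,(Pan_occidentalis,Melursus_orientalis))),Gallus_palustris)); the answer is its 19 terminal taxa in alphabetical order.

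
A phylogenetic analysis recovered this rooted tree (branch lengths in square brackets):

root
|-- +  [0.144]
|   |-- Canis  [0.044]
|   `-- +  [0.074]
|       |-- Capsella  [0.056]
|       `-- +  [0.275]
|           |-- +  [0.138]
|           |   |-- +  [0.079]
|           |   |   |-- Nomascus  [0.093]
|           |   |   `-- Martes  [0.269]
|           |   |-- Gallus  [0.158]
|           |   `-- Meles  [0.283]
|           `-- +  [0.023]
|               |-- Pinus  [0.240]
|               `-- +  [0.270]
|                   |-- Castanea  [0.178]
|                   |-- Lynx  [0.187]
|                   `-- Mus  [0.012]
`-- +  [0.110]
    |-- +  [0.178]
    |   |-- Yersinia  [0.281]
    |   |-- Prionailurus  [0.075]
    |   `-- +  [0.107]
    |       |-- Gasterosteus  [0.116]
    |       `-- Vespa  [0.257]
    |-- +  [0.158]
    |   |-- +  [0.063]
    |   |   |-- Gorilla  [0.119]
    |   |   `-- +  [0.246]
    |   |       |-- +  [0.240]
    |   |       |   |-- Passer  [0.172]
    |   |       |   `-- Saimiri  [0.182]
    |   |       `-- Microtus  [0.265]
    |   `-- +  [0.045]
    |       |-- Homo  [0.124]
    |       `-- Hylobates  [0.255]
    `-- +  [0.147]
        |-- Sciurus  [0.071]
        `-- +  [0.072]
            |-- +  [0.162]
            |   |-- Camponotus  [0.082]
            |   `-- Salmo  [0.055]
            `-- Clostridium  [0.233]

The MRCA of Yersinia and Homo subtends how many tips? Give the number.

14

The MRCA of Yersinia and Homo is the node subtending ((Yersinia,Prionailurus,(Gasterosteus,Vespa)),((Gorilla,((Passer,Saimiri),Microtus)),(Homo,Hylobates)),(Sciurus,((Camponotus,Salmo),Clostridium))).
That clade contains 14 terminal taxa: Camponotus, Clostridium, Gasterosteus, Gorilla, Homo, Hylobates, Microtus, Passer, Prionailurus, Saimiri, Salmo, Sciurus, Vespa, Yersinia.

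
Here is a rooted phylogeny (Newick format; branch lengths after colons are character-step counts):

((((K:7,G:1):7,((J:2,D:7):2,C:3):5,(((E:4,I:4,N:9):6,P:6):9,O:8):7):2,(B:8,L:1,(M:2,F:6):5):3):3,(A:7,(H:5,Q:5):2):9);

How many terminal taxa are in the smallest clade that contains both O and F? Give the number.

14

The MRCA of O and F is the node subtending (((K,G),((J,D),C),(((E,I,N),P),O)),(B,L,(M,F))).
That clade contains 14 terminal taxa: B, C, D, E, F, G, I, J, K, L, M, N, O, P.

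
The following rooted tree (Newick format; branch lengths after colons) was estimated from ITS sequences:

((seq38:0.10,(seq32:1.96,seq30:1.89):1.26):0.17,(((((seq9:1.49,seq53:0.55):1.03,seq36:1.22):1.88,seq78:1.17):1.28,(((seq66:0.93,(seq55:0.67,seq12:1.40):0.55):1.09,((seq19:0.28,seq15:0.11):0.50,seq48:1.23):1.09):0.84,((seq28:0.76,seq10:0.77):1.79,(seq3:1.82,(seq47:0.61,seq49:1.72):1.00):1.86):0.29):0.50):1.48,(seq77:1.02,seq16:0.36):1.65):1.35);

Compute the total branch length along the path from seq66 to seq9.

9.04

The path runs seq66 → … → MRCA → … → seq9; the MRCA is the node subtending ((((seq9,seq53),seq36),seq78),(((seq66,(seq55,seq12)),((seq19,seq15),seq48)),((seq28,seq10),(seq3,(seq47,seq49))))).
Branch lengths along that path: 0.93 + 1.09 + 0.84 + 0.50 + 1.28 + 1.88 + 1.03 + 1.49 = 9.04.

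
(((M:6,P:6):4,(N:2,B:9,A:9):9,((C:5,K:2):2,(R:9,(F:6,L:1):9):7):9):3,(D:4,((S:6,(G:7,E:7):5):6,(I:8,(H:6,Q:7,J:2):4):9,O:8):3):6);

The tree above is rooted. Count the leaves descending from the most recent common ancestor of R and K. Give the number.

5

The MRCA of R and K is the node subtending ((C,K),(R,(F,L))).
That clade contains 5 terminal taxa: C, F, K, L, R.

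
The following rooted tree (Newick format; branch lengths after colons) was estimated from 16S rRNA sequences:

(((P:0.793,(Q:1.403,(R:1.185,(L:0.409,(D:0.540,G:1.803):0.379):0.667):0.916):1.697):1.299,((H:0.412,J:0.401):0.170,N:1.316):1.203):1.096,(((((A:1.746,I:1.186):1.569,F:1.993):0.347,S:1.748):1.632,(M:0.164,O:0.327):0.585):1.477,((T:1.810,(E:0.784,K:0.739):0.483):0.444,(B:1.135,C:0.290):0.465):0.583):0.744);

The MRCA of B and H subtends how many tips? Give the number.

20

The MRCA of B and H is the root, so the clade is the entire tree.
That clade contains 20 terminal taxa: A, B, C, D, E, F, G, H, I, J, K, L, M, N, O, P, Q, R, S, T.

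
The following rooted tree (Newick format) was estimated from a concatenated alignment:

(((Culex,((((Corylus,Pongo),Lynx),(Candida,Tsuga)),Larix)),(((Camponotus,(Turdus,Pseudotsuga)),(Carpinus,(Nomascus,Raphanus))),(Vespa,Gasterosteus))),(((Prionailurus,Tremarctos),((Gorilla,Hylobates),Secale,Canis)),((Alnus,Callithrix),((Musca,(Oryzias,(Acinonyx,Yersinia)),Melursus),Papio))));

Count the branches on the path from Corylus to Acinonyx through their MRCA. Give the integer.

The MRCA of Corylus and Acinonyx is the root of the tree.
From Corylus up to that node: 7 branches. From Acinonyx up to the same node: 7 branches. Total: 7 + 7 = 14.

14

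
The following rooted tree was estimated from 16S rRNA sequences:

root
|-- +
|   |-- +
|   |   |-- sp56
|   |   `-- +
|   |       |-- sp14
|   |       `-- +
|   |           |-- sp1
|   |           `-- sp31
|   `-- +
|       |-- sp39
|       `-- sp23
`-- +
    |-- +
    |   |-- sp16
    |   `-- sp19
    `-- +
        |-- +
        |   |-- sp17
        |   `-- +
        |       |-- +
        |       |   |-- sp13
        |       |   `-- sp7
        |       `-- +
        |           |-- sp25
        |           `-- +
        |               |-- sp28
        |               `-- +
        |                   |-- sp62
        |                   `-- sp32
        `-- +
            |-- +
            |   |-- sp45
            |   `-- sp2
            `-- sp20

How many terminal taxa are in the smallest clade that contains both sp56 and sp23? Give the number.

6

The MRCA of sp56 and sp23 is the node subtending ((sp56,(sp14,(sp1,sp31))),(sp39,sp23)).
That clade contains 6 terminal taxa: sp1, sp14, sp23, sp31, sp39, sp56.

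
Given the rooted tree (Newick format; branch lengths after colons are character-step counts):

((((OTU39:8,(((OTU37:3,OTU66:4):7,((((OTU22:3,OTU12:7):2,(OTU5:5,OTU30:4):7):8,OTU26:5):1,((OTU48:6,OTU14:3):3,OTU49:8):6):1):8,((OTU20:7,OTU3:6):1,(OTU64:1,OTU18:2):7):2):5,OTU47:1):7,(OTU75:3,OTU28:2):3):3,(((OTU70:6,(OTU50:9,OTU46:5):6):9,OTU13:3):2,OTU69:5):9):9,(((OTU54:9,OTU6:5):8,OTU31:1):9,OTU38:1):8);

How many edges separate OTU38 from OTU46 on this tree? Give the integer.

8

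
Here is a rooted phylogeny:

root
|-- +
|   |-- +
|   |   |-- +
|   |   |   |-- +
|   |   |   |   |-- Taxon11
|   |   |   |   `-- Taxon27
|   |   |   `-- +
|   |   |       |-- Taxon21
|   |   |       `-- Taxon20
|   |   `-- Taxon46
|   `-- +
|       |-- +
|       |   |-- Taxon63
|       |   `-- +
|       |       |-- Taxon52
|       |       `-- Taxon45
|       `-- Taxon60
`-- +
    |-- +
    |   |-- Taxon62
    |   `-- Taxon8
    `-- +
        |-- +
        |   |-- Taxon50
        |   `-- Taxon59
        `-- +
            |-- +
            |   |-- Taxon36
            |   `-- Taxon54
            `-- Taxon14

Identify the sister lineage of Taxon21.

Taxon21 attaches to the tree at the node subtending (Taxon21,Taxon20).
The other lineage descending from that same node — the sister group — is the single tip Taxon20.

Taxon20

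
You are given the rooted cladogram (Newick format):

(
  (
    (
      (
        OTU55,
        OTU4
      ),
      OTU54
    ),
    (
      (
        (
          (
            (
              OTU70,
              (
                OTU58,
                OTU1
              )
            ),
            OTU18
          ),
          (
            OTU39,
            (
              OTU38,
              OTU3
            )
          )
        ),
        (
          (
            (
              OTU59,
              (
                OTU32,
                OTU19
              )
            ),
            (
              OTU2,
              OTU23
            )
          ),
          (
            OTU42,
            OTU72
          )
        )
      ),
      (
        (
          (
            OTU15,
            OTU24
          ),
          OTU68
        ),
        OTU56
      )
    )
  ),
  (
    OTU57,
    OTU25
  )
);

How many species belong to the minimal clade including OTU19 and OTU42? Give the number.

The MRCA of OTU19 and OTU42 is the node subtending (((OTU59,(OTU32,OTU19)),(OTU2,OTU23)),(OTU42,OTU72)).
That clade contains 7 terminal taxa: OTU19, OTU2, OTU23, OTU32, OTU42, OTU59, OTU72.

7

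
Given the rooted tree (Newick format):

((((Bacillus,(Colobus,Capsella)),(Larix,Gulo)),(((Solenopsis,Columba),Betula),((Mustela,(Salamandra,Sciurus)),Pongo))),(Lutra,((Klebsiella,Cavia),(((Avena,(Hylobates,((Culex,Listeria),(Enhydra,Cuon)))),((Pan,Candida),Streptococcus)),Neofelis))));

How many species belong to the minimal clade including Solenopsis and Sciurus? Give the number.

7

The MRCA of Solenopsis and Sciurus is the node subtending (((Solenopsis,Columba),Betula),((Mustela,(Salamandra,Sciurus)),Pongo)).
That clade contains 7 terminal taxa: Betula, Columba, Mustela, Pongo, Salamandra, Sciurus, Solenopsis.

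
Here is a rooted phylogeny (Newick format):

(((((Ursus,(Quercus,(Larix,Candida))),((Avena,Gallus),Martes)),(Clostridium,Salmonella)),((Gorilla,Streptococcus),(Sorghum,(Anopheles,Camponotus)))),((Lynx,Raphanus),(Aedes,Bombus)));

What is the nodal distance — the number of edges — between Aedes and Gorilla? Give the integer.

7

The MRCA of Aedes and Gorilla is the root of the tree.
From Aedes up to that node: 3 branches. From Gorilla up to the same node: 4 branches. Total: 3 + 4 = 7.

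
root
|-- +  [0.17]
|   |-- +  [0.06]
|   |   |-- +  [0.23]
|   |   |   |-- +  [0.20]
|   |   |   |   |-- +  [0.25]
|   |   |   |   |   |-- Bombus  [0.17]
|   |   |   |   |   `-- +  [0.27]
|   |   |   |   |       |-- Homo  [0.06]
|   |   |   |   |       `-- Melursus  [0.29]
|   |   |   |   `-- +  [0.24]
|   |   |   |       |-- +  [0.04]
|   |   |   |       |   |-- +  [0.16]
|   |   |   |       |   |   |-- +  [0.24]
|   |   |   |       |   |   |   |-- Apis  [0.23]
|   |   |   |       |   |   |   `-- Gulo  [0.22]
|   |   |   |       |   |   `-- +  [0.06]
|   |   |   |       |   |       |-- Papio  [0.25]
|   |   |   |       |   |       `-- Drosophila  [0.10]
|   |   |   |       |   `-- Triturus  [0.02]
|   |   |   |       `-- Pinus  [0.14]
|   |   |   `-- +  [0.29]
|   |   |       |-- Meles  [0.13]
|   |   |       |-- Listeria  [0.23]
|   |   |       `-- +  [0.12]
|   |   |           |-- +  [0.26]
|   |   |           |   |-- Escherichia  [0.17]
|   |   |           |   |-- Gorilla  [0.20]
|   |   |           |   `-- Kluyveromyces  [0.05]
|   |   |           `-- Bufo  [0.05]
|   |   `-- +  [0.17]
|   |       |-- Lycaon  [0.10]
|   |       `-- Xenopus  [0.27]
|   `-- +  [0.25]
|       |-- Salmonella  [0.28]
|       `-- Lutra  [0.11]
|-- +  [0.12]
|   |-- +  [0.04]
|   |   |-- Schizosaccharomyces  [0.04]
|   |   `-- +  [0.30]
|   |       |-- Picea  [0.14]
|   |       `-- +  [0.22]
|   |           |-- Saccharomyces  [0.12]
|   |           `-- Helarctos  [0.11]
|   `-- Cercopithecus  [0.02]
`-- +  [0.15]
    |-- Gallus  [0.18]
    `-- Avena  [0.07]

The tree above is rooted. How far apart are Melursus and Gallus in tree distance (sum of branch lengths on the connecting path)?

1.80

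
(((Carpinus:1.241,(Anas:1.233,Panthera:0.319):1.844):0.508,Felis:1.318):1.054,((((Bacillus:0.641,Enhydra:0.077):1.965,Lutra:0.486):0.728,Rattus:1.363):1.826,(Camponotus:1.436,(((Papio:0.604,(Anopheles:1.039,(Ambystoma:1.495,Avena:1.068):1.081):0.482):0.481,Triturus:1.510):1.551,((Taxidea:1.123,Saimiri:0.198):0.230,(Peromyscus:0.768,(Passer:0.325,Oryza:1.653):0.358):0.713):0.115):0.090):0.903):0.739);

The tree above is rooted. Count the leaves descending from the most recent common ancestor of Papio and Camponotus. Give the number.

11

The MRCA of Papio and Camponotus is the node subtending (Camponotus,(((Papio,(Anopheles,(Ambystoma,Avena))),Triturus),((Taxidea,Saimiri),(Peromyscus,(Passer,Oryza))))).
That clade contains 11 terminal taxa: Ambystoma, Anopheles, Avena, Camponotus, Oryza, Papio, Passer, Peromyscus, Saimiri, Taxidea, Triturus.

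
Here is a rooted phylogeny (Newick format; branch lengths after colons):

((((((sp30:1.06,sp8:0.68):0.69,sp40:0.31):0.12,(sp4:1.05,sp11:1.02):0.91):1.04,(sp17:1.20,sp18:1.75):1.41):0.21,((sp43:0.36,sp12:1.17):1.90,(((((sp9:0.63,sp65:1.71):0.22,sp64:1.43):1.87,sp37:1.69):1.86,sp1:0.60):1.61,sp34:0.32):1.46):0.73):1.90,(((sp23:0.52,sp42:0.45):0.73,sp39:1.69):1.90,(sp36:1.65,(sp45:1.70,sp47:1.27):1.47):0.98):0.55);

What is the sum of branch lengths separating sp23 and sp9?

The path runs sp23 → … → MRCA → … → sp9; the MRCA is the root of the tree.
Branch lengths along that path: 0.52 + 0.73 + 1.90 + 0.55 + 1.90 + 0.73 + 1.46 + 1.61 + 1.86 + 1.87 + 0.22 + 0.63 = 13.98.

13.98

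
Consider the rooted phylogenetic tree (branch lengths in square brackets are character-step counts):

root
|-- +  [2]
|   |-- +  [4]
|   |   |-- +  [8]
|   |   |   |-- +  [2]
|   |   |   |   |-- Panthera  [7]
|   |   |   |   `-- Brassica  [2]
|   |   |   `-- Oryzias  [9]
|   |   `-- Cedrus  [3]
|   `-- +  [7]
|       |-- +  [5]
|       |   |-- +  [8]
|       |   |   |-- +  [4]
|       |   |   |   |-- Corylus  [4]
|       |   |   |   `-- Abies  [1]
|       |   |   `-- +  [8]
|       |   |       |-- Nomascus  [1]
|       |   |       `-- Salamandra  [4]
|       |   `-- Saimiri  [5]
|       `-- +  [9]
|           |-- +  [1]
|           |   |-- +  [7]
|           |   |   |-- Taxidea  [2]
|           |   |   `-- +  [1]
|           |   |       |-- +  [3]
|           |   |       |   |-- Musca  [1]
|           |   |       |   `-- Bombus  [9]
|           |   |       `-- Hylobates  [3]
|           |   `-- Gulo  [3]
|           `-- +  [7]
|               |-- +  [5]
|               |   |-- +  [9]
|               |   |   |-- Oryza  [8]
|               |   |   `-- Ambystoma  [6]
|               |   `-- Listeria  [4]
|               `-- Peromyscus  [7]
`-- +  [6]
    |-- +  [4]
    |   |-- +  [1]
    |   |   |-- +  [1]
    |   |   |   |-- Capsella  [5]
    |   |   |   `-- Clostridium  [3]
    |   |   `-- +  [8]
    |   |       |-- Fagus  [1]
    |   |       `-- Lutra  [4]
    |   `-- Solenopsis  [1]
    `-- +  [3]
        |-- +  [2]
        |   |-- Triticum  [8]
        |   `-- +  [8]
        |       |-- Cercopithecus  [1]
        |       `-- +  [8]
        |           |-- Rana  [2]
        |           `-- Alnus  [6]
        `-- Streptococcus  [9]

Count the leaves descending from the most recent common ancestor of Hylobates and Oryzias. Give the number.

The MRCA of Hylobates and Oryzias is the node subtending ((((Panthera,Brassica),Oryzias),Cedrus),((((Corylus,Abies),(Nomascus,Salamandra)),Saimiri),(((Taxidea,((Musca,Bombus),Hylobates)),Gulo),(((Oryza,Ambystoma),Listeria),Peromyscus)))).
That clade contains 18 terminal taxa: Abies, Ambystoma, Bombus, Brassica, Cedrus, Corylus, Gulo, Hylobates, Listeria, Musca, Nomascus, Oryza, Oryzias, Panthera, Peromyscus, Saimiri, Salamandra, Taxidea.

18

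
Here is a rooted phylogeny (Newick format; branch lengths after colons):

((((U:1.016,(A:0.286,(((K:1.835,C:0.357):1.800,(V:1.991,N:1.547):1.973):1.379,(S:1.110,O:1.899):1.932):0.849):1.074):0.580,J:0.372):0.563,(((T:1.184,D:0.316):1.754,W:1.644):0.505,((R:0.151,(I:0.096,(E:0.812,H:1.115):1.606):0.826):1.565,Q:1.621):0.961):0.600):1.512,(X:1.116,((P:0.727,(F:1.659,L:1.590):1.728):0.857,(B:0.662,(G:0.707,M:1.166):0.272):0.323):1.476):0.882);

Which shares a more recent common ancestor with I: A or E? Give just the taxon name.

The MRCA of I and E subtends (I,(E,H)) (3 taxa).
The MRCA of I and A subtends (((U,(A,(((K,C),(V,N)),(S,O)))),J),(((T,D),W),((R,(I,(E,H))),Q))) (17 taxa).
The first is nested inside the second, so I shares a more recent common ancestor with E.

E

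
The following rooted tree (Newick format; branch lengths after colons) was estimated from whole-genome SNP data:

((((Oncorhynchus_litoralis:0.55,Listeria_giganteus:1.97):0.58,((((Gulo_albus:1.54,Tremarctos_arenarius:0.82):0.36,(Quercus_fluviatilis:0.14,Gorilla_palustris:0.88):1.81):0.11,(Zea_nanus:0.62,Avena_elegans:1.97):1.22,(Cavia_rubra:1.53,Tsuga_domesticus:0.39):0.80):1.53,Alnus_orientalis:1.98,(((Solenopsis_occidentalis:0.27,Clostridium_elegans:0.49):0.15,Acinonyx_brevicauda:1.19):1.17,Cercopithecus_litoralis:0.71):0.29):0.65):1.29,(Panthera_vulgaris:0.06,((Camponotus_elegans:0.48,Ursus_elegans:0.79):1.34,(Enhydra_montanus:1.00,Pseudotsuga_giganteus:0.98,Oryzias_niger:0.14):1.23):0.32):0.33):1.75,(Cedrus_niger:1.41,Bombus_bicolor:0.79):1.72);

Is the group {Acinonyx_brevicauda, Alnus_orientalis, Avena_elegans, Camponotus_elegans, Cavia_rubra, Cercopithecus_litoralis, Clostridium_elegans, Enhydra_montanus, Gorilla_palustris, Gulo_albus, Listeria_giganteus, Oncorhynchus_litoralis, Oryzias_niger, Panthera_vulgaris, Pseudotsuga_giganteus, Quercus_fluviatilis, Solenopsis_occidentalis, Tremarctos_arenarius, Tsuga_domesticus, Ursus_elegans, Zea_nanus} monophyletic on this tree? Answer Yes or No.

The most recent common ancestor of these taxa subtends (((Oncorhynchus_litoralis,Listeria_giganteus),((((Gulo_albus,Tremarctos_arenarius),(Quercus_fluviatilis,Gorilla_palustris)),(Zea_nanus,Avena_elegans),(Cavia_rubra,Tsuga_domesticus)),Alnus_orientalis,(((Solenopsis_occidentalis,Clostridium_elegans),Acinonyx_brevicauda),Cercopithecus_litoralis))),(Panthera_vulgaris,((Camponotus_elegans,Ursus_elegans),(Enhydra_montanus,Pseudotsuga_giganteus,Oryzias_niger)))).
That clade has exactly 21 tips — every listed taxon and nothing else — so the group is monophyletic.

Yes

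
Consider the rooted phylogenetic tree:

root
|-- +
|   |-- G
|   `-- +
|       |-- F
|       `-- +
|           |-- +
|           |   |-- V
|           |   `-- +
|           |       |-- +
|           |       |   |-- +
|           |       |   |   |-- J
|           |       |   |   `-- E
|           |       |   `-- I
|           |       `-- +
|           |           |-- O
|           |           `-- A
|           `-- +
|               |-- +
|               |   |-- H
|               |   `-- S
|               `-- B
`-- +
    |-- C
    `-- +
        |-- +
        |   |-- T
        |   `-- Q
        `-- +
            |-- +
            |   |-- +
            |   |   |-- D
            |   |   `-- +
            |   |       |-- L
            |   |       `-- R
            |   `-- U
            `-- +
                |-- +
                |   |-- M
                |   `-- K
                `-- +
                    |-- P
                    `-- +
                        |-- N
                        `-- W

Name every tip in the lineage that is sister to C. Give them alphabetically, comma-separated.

D, K, L, M, N, P, Q, R, T, U, W

C attaches to the tree at the node subtending (C,((T,Q),(((D,(L,R)),U),((M,K),(P,(N,W)))))).
The other lineage descending from that same node — the sister group — is ((T,Q),(((D,(L,R)),U),((M,K),(P,(N,W))))); its 11 tips in alphabetical order are the answer.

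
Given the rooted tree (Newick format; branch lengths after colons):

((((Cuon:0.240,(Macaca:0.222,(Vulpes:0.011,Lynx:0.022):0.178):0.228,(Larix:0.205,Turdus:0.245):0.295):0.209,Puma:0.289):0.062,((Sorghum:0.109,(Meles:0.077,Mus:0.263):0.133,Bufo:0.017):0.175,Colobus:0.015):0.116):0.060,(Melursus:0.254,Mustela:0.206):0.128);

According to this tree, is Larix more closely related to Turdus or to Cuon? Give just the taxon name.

The MRCA of Larix and Turdus subtends (Larix,Turdus) (2 taxa).
The MRCA of Larix and Cuon subtends (Cuon,(Macaca,(Vulpes,Lynx)),(Larix,Turdus)) (6 taxa).
The first is nested inside the second, so Larix shares a more recent common ancestor with Turdus.

Turdus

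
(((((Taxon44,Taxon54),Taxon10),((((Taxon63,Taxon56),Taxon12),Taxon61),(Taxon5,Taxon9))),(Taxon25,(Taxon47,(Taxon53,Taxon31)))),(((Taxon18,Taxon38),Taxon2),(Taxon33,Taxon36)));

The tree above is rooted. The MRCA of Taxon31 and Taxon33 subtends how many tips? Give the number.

The MRCA of Taxon31 and Taxon33 is the root, so the clade is the entire tree.
That clade contains 18 terminal taxa: Taxon10, Taxon12, Taxon18, Taxon2, Taxon25, Taxon31, Taxon33, Taxon36, Taxon38, Taxon44, Taxon47, Taxon5, Taxon53, Taxon54, Taxon56, Taxon61, Taxon63, Taxon9.

18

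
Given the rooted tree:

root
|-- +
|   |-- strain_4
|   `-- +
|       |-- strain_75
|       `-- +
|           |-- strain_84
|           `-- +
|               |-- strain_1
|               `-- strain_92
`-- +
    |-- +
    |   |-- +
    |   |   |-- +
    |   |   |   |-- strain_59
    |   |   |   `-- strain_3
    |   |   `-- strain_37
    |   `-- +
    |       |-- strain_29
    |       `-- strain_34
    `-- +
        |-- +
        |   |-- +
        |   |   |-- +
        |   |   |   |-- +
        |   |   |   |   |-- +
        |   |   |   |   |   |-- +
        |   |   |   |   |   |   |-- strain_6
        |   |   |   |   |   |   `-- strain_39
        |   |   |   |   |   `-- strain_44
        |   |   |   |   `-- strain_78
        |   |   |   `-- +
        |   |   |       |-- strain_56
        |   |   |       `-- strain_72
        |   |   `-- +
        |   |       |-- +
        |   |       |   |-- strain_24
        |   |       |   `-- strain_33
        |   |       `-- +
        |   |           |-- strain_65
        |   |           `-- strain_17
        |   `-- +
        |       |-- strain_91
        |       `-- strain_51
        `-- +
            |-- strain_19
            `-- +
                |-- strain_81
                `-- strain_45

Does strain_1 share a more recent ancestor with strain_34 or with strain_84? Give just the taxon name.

The MRCA of strain_1 and strain_84 subtends (strain_84,(strain_1,strain_92)) (3 taxa).
The MRCA of strain_1 and strain_34 is the root, subtending the entire tree (25 taxa).
The first is nested inside the second, so strain_1 shares a more recent common ancestor with strain_84.

strain_84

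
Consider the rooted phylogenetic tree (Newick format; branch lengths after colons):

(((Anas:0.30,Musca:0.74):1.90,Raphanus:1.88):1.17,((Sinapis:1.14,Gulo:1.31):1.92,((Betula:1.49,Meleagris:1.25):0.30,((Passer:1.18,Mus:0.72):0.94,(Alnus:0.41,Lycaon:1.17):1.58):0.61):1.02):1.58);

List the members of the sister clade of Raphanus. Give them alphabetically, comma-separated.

Raphanus attaches to the tree at the node subtending ((Anas,Musca),Raphanus).
The other lineage descending from that same node — the sister group — is (Anas,Musca); its 2 tips in alphabetical order are the answer.

Anas, Musca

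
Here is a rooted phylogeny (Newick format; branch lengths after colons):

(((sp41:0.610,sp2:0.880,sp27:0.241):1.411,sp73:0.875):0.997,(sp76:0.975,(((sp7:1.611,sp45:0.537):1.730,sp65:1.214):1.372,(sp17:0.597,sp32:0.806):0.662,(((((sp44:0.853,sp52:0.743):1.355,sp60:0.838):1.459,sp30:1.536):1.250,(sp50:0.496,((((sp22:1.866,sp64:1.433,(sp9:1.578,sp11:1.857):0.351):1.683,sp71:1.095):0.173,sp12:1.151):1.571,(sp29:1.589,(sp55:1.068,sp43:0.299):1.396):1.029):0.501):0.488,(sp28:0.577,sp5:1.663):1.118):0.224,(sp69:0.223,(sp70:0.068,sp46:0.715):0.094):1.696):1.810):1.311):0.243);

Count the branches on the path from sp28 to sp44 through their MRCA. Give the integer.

6

The MRCA of sp28 and sp44 is the node subtending ((((sp44,sp52),sp60),sp30),(sp50,((((sp22,sp64,(sp9,sp11)),sp71),sp12),(sp29,(sp55,sp43)))),(sp28,sp5)).
From sp28 up to that node: 2 branches. From sp44 up to the same node: 4 branches. Total: 2 + 4 = 6.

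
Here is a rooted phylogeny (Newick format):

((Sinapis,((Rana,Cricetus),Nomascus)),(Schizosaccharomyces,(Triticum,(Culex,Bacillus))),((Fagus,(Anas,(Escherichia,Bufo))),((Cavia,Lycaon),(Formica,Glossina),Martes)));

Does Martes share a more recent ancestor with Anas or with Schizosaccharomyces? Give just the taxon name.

Anas

The MRCA of Martes and Anas subtends ((Fagus,(Anas,(Escherichia,Bufo))),((Cavia,Lycaon),(Formica,Glossina),Martes)) (9 taxa).
The MRCA of Martes and Schizosaccharomyces is the root, subtending the entire tree (17 taxa).
The first is nested inside the second, so Martes shares a more recent common ancestor with Anas.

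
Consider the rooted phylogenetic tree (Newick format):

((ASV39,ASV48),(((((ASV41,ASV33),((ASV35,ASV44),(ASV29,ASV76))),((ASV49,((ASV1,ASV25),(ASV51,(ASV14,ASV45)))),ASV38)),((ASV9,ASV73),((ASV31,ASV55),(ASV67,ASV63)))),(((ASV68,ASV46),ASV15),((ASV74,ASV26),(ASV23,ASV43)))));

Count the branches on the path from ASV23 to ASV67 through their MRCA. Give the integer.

The MRCA of ASV23 and ASV67 is the node subtending (((((ASV41,ASV33),((ASV35,ASV44),(ASV29,ASV76))),((ASV49,((ASV1,ASV25),(ASV51,(ASV14,ASV45)))),ASV38)),((ASV9,ASV73),((ASV31,ASV55),(ASV67,ASV63)))),(((ASV68,ASV46),ASV15),((ASV74,ASV26),(ASV23,ASV43)))).
From ASV23 up to that node: 4 branches. From ASV67 up to the same node: 5 branches. Total: 4 + 5 = 9.

9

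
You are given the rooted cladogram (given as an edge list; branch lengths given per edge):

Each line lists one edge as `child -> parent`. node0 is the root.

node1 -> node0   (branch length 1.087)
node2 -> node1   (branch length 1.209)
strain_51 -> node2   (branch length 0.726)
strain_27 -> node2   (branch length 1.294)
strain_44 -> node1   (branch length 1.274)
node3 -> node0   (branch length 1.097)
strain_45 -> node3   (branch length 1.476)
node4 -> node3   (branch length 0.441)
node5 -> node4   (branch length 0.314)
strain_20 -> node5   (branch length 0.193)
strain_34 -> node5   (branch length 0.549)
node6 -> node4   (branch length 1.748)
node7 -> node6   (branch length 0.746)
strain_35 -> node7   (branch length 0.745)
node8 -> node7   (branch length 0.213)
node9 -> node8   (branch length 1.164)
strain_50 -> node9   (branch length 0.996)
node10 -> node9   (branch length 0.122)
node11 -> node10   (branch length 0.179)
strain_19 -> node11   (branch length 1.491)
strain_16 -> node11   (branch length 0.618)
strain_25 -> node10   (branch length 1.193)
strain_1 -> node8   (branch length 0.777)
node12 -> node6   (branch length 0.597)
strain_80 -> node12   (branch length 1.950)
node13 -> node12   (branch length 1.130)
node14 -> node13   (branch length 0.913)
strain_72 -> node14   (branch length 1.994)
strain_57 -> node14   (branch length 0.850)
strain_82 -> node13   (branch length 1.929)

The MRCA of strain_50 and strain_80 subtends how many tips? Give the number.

10

The MRCA of strain_50 and strain_80 is the node subtending ((strain_35,((strain_50,((strain_19,strain_16),strain_25)),strain_1)),(strain_80,((strain_72,strain_57),strain_82))).
That clade contains 10 terminal taxa: strain_1, strain_16, strain_19, strain_25, strain_35, strain_50, strain_57, strain_72, strain_80, strain_82.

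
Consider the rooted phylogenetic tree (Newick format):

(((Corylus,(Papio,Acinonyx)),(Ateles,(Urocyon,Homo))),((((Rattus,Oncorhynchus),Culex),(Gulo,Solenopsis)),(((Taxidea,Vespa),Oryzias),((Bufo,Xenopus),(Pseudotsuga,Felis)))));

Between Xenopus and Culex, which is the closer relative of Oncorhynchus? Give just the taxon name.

Culex

The MRCA of Oncorhynchus and Culex subtends ((Rattus,Oncorhynchus),Culex) (3 taxa).
The MRCA of Oncorhynchus and Xenopus subtends ((((Rattus,Oncorhynchus),Culex),(Gulo,Solenopsis)),(((Taxidea,Vespa),Oryzias),((Bufo,Xenopus),(Pseudotsuga,Felis)))) (12 taxa).
The first is nested inside the second, so Oncorhynchus shares a more recent common ancestor with Culex.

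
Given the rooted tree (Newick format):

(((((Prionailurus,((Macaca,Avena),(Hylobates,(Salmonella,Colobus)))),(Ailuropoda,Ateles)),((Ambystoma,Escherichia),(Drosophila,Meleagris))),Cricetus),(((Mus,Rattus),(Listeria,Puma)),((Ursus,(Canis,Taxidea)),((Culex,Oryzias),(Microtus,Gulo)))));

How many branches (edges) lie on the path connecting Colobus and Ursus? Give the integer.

12

The MRCA of Colobus and Ursus is the root of the tree.
From Colobus up to that node: 8 branches. From Ursus up to the same node: 4 branches. Total: 8 + 4 = 12.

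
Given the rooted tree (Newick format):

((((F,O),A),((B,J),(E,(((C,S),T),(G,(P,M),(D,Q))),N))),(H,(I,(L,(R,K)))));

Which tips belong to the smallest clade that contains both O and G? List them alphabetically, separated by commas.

Tracing O: it sits inside (F,O).
Tracing G: it sits inside (G,(P,M),(D,Q)).
The smallest clade enclosing both is (((F,O),A),((B,J),(E,(((C,S),T),(G,(P,M),(D,Q))),N))); the answer is its 15 terminal taxa in alphabetical order.

A, B, C, D, E, F, G, J, M, N, O, P, Q, S, T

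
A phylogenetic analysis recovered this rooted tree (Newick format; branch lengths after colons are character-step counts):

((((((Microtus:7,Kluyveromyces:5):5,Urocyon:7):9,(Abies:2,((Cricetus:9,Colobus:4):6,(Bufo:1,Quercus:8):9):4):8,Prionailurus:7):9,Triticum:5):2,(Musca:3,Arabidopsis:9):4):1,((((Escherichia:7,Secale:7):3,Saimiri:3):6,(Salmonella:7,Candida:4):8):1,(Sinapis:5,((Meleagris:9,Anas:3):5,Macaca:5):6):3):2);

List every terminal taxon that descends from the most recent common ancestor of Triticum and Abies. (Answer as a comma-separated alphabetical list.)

Tracing Triticum: it sits inside ((((Microtus,Kluyveromyces),Urocyon),(Abies,((Cricetus,Colobus),(Bufo,Quercus))),Prionailurus),Triticum).
Tracing Abies: it sits inside (Abies,((Cricetus,Colobus),(Bufo,Quercus))).
The smallest clade enclosing both is ((((Microtus,Kluyveromyces),Urocyon),(Abies,((Cricetus,Colobus),(Bufo,Quercus))),Prionailurus),Triticum); the answer is its 10 terminal taxa in alphabetical order.

Abies, Bufo, Colobus, Cricetus, Kluyveromyces, Microtus, Prionailurus, Quercus, Triticum, Urocyon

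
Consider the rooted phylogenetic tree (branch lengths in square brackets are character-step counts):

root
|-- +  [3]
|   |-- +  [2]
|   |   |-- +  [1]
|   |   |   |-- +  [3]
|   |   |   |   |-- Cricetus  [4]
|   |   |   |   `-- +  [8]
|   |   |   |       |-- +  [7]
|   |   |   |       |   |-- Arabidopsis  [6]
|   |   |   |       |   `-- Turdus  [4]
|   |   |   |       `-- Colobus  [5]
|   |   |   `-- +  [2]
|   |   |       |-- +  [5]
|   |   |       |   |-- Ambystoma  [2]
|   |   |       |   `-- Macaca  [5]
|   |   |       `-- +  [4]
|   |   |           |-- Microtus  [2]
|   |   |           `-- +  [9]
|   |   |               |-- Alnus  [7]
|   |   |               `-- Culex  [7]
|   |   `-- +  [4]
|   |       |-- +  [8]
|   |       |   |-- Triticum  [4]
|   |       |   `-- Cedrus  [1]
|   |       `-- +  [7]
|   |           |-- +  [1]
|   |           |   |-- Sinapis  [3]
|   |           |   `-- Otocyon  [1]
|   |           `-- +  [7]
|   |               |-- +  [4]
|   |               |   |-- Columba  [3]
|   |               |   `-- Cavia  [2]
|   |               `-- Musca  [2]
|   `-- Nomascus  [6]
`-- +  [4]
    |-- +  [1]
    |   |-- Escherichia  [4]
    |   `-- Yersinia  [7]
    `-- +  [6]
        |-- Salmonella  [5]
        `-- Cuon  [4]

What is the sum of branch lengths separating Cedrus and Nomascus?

The path runs Cedrus → … → MRCA → … → Nomascus; the MRCA is the node subtending ((((Cricetus,((Arabidopsis,Turdus),Colobus)),((Ambystoma,Macaca),(Microtus,(Alnus,Culex)))),((Triticum,Cedrus),((Sinapis,Otocyon),((Columba,Cavia),Musca)))),Nomascus).
Branch lengths along that path: 1 + 8 + 4 + 2 + 6 = 21.

21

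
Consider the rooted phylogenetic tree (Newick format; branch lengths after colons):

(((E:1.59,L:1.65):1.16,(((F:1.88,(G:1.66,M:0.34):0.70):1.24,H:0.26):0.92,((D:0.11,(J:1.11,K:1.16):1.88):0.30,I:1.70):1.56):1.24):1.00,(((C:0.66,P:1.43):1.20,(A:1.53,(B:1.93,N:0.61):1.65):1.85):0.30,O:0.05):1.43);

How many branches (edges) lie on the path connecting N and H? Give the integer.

The MRCA of N and H is the root of the tree.
From N up to that node: 5 branches. From H up to the same node: 4 branches. Total: 5 + 4 = 9.

9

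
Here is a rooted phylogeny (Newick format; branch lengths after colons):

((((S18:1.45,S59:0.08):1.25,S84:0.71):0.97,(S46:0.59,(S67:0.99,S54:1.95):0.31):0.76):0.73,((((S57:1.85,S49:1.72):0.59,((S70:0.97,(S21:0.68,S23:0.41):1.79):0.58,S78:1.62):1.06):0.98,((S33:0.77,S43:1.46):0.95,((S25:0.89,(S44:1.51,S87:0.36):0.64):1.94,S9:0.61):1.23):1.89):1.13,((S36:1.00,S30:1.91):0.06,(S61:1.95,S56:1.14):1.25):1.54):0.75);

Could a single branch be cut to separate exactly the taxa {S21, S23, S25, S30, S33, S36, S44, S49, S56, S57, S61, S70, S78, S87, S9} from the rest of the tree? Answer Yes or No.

The MRCA of the listed taxa subtends ((((S57,S49),((S70,(S21,S23)),S78)),((S33,S43),((S25,(S44,S87)),S9))),((S36,S30),(S61,S56))).
That clade also contains S43, which is not in the proposed group, so the group is not monophyletic.

No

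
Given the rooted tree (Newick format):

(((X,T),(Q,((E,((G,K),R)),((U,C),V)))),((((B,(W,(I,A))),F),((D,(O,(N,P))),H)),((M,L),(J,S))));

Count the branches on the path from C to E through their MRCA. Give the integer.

5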